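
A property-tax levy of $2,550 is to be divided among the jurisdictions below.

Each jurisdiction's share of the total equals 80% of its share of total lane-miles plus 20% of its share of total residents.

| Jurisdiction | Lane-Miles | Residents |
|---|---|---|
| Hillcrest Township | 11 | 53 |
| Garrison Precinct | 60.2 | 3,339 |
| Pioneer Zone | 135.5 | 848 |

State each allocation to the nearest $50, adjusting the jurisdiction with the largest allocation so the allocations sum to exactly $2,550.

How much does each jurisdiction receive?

Totals — lane-miles 206.7, residents 4,240.
Combined weights (80% lane-miles + 20% residents): Hillcrest Township 0.0451; Garrison Precinct 0.3905; Pioneer Zone 0.5644.
Proportional shares: Hillcrest Township 114.94; Garrison Precinct 995.76; Pioneer Zone 1,439.30.
At nearest $50: Hillcrest Township $100; Garrison Precinct $1,000; Pioneer Zone $1,450. Sum = $2,550.
Rounded total matches; no reconciliation needed.

Hillcrest Township: $100 · Garrison Precinct: $1,000 · Pioneer Zone: $1,450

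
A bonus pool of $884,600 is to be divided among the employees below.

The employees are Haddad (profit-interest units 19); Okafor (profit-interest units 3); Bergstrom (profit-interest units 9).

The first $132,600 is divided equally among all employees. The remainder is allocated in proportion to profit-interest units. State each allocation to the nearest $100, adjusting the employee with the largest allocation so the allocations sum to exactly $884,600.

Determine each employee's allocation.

Haddad: $505,100 · Okafor: $117,000 · Bergstrom: $262,500

First tranche $132,600 split equally: $44,200 each.
Remainder $752,000 by profit-interest units (total 31): Haddad 460,903.23 → $460,900; Okafor 72,774.19 → $72,800; Bergstrom 218,322.58 → $218,300.
Totals: Haddad $44,200 + $460,900 = $505,100; Okafor $44,200 + $72,800 = $117,000; Bergstrom $44,200 + $218,300 = $262,500.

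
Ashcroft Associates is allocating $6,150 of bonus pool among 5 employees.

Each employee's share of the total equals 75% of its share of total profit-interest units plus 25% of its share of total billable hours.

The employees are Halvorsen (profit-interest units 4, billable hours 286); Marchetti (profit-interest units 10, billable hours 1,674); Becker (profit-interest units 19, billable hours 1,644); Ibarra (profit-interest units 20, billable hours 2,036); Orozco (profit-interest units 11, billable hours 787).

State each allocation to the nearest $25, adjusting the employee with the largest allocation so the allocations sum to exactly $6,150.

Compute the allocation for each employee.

Totals — profit-interest units 64, billable hours 6,427.
Blended shares (75% profit-interest units + 25% billable hours): Halvorsen 0.0580; Marchetti 0.1823; Becker 0.2866; Ibarra 0.3136; Orozco 0.1595.
Raw shares: Halvorsen 356.70; Marchetti 1,121.17; Becker 1,762.62; Ibarra 1,928.47; Orozco 981.04.
Rounded to nearest $25: Halvorsen $350; Marchetti $1,125; Becker $1,775; Ibarra $1,925; Orozco $975. Sum = $6,150.
No rounding difference to absorb.

Halvorsen: $350 | Marchetti: $1,125 | Becker: $1,775 | Ibarra: $1,925 | Orozco: $975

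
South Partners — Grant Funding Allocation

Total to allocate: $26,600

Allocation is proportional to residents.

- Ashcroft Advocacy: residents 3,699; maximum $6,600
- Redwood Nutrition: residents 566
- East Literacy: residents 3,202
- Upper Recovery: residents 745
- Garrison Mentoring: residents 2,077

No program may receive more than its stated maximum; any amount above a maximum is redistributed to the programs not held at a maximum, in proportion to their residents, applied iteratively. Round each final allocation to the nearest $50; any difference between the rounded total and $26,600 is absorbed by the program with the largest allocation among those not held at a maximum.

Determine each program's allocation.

Ashcroft Advocacy: $6,600 · Redwood Nutrition: $1,700 · East Literacy: $9,750 · Upper Recovery: $2,250 · Garrison Mentoring: $6,300

Combined residents = 10,289.
Proportional shares (ignoring caps): Ashcroft Advocacy 9,562.97; Redwood Nutrition 1,463.27; East Literacy 8,278.08; Upper Recovery 1,926.04; Garrison Mentoring 5,369.64.
Cap binds for Ashcroft Advocacy ($6,600); remaining pool $20,000 reallocated over remaining residents 6,590.
Remaining shares: Redwood Nutrition 1,717.75 → $1,700; East Literacy 9,717.75 → $9,700; Upper Recovery 2,261.00 → $2,250; Garrison Mentoring 6,303.49 → $6,300.
Rounding difference +$50 applied to East Literacy → $9,750.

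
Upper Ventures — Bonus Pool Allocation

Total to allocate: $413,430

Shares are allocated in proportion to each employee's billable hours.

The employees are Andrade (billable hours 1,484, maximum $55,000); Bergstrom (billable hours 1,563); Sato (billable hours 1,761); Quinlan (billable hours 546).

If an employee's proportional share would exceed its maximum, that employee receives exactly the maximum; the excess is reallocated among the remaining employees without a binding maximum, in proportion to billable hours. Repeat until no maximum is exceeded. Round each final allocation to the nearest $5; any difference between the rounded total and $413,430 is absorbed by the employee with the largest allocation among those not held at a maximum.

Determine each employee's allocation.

Billable hours total: 5,354.
Proportional shares (ignoring caps): Andrade 114,592.85; Bergstrom 120,693.14; Sato 135,982.49; Quinlan 42,161.52.
Capped: Andrade ($55,000); remaining pool $358,430 reallocated over remaining billable hours 3,870.
Remaining shares: Bergstrom 144,761.26 → $144,760; Sato 163,099.54 → $163,100; Quinlan 50,569.19 → $50,570.

Andrade: $55,000; Bergstrom: $144,760; Sato: $163,100; Quinlan: $50,570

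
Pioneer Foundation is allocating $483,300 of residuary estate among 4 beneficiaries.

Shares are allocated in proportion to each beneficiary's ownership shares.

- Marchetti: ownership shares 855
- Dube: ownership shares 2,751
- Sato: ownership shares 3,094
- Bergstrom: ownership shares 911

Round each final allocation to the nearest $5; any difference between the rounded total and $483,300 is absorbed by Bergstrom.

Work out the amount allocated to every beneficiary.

Sum of ownership shares: 7,611.
Proportional shares: Marchetti 855/7,611 × $483,300 = 54,292.67; Dube 2,751/7,611 × $483,300 = 174,689.04; Sato 3,094/7,611 × $483,300 = 196,469.61; Bergstrom 911/7,611 × $483,300 = 57,848.68.
Rounded to nearest $5: Marchetti $54,295; Dube $174,690; Sato $196,470; Bergstrom $57,850. Sum = $483,305.
Difference $483,300 − $483,305 = −$5 applied to Bergstrom: Bergstrom becomes $57,845.

Marchetti: $54,295; Dube: $174,690; Sato: $196,470; Bergstrom: $57,845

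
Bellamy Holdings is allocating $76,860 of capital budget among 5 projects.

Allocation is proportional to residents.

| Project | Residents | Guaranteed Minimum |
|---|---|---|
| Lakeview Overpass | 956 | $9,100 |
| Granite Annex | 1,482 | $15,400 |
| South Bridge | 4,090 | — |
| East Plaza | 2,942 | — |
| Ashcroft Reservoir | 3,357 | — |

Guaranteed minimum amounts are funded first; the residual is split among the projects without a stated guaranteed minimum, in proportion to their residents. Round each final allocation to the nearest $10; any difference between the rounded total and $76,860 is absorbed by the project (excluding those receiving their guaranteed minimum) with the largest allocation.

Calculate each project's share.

Lakeview Overpass: $9,100 | Granite Annex: $15,400 | South Bridge: $20,610 | East Plaza: $14,830 | Ashcroft Reservoir: $16,920

Guaranteed amounts: Lakeview Overpass $9,100; Granite Annex $15,400. Balance $52,360.
Balance split over remaining residents 10,389: South Bridge 20,613.38 → $20,610; East Plaza 14,827.52 → $14,830; Ashcroft Reservoir 16,919.10 → $16,920.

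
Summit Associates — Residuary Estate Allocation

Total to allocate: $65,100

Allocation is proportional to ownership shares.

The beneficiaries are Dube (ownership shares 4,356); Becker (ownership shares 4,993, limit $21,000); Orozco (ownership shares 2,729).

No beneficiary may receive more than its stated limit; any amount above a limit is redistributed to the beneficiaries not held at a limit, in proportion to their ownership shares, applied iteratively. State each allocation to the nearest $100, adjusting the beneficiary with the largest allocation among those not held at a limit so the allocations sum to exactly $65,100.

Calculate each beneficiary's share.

Dube: $27,100; Becker: $21,000; Orozco: $17,000

Sum of ownership shares: 12,078.
Unconstrained shares: Dube 23,478.69; Becker 26,912.10; Orozco 14,709.22.
Held at cap: Becker ($21,000); residual $44,100 reallocated over remaining ownership shares 7,085.
Redistributed shares: Dube 27,113.56 → $27,100; Orozco 16,986.44 → $17,000.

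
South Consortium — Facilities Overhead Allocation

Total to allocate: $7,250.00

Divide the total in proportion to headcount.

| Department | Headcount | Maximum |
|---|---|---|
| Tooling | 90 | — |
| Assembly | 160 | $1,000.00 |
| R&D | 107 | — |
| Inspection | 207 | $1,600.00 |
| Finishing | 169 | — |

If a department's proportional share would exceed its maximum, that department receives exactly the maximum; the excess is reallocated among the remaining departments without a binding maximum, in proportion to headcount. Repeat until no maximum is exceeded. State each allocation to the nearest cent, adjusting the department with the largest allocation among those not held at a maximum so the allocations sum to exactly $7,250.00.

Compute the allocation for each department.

Tooling: $1,143.44; Assembly: $1,000.00; R&D: $1,359.43; Inspection: $1,600.00; Finishing: $2,147.13

Combined headcount = 733.
Proportional shares (ignoring caps): Tooling 890.1774; Assembly 1,582.5375; R&D 1,058.3220; Inspection 2,047.4079; Finishing 1,671.5553.
Cap binds for Assembly ($1,000.00), Inspection ($1,600.00); balance $4,650.00 reallocated over remaining headcount 366.
Redistributed shares: Tooling 1,143.4426 → $1,143.44; R&D 1,359.4262 → $1,359.43; Finishing 2,147.1311 → $2,147.13.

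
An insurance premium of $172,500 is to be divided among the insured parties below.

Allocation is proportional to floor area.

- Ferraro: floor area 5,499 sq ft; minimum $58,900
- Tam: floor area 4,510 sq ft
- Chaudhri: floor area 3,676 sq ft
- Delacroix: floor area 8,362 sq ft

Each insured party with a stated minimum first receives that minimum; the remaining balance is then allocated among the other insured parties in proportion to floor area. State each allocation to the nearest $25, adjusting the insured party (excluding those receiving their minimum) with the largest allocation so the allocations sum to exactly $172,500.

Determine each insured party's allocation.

Ferraro: $58,900; Tam: $30,950; Chaudhri: $25,225; Delacroix: $57,425

Fund the minimums — Ferraro $58,900. Remaining pool $113,600.
Remaining pool split over remaining floor area 16,548: Tam 30,960.60 → $30,950; Chaudhri 25,235.29 → $25,225; Delacroix 57,404.11 → $57,400.
Rounding difference +$25 applied to Delacroix → $57,425.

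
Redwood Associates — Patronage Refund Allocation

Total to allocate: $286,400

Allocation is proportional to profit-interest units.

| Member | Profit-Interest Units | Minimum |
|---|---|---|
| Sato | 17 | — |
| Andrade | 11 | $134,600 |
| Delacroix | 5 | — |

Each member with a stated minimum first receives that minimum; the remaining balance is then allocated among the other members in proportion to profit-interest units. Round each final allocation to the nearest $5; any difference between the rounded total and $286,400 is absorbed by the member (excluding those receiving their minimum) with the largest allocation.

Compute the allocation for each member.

Guaranteed amounts: Andrade $134,600. Remaining pool $151,800.
Remaining pool split over remaining profit-interest units 22: Sato 117,300.00 → $117,300; Delacroix 34,500.00 → $34,500.

Sato: $117,300; Andrade: $134,600; Delacroix: $34,500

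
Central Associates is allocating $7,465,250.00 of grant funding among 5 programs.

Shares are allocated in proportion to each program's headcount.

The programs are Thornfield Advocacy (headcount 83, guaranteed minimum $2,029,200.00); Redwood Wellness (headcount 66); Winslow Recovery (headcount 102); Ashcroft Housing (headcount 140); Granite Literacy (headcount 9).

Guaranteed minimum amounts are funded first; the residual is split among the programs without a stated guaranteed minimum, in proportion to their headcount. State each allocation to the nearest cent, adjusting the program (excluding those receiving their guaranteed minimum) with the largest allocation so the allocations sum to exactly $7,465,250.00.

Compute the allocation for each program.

Guaranteed amounts: Thornfield Advocacy $2,029,200.00. Remaining pool $5,436,050.00.
Remaining pool split over remaining headcount 317: Redwood Wellness 1,131,795.8991 → $1,131,795.90; Winslow Recovery 1,749,139.1167 → $1,749,139.12; Ashcroft Housing 2,400,779.1798 → $2,400,779.18; Granite Literacy 154,335.8044 → $154,335.80.

Thornfield Advocacy: $2,029,200.00; Redwood Wellness: $1,131,795.90; Winslow Recovery: $1,749,139.12; Ashcroft Housing: $2,400,779.18; Granite Literacy: $154,335.80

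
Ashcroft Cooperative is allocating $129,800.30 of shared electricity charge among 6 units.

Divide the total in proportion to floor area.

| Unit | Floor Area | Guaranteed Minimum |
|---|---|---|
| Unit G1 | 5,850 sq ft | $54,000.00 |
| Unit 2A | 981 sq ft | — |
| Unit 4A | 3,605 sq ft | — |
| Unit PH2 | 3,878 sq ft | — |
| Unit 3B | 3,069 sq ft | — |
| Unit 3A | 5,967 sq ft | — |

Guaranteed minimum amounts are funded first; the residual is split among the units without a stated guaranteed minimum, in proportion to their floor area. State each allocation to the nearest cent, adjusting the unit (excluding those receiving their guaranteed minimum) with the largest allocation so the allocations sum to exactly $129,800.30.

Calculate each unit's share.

Unit G1: $54,000.00 · Unit 2A: $4,249.15 · Unit 4A: $15,614.86 · Unit PH2: $16,797.35 · Unit 3B: $13,293.21 · Unit 3A: $25,845.73

Fund the minimums — Unit G1 $54,000.00. Residual $75,800.30.
Residual split over remaining floor area 17,500: Unit 2A 4,249.1482 → $4,249.15; Unit 4A 15,614.8618 → $15,614.86; Unit PH2 16,797.3465 → $16,797.35; Unit 3B 13,293.2069 → $13,293.21; Unit 3A 25,845.7366 → $25,845.74.
Rounding difference −$0.01 applied to Unit 3A → $25,845.73.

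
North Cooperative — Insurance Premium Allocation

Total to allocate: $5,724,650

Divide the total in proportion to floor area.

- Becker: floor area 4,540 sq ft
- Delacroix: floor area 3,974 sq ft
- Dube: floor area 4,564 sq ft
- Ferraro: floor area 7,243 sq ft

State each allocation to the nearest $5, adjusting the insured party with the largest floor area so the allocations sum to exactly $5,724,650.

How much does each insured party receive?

Total floor area = 20,321.
Pro-rata amounts: Becker 4,540/20,321 × $5,724,650 = 1,278,968.11; Delacroix 3,974/20,321 × $5,724,650 = 1,119,519.66; Dube 4,564/20,321 × $5,724,650 = 1,285,729.18; Ferraro 7,243/20,321 × $5,724,650 = 2,040,433.05.
Rounded to nearest $5: Becker $1,278,970; Delacroix $1,119,520; Dube $1,285,730; Ferraro $2,040,435. Sum = $5,724,655.
Difference $5,724,650 − $5,724,655 = −$5 applied to largest floor area (Ferraro): Ferraro becomes $2,040,430.

Becker: $1,278,970 · Delacroix: $1,119,520 · Dube: $1,285,730 · Ferraro: $2,040,430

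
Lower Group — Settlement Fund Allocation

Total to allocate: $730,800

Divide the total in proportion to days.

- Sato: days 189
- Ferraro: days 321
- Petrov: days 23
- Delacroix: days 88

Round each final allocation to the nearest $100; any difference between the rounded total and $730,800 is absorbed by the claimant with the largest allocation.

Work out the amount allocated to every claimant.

Sum of days: 621.
Raw shares: Sato 189/621 × $730,800 = 222,417.39; Ferraro 321/621 × $730,800 = 377,756.52; Petrov 23/621 × $730,800 = 27,066.67; Delacroix 88/621 × $730,800 = 103,559.42.
At nearest $100: Sato $222,400; Ferraro $377,800; Petrov $27,100; Delacroix $103,600. Sum = $730,900.
Difference $730,800 − $730,900 = −$100 applied to largest allocation (Ferraro): Ferraro becomes $377,700.

Sato: $222,400; Ferraro: $377,700; Petrov: $27,100; Delacroix: $103,600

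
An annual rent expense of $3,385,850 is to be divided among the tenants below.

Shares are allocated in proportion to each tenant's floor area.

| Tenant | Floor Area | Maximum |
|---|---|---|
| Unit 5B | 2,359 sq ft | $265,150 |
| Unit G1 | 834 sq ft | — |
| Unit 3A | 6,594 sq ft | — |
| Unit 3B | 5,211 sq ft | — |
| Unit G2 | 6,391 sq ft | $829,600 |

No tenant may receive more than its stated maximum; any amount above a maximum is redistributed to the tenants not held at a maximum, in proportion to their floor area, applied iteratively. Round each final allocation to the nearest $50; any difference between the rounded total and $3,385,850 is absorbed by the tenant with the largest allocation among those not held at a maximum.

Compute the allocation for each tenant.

Total floor area = 21,389.
Unconstrained shares: Unit 5B 373,426.53; Unit G1 132,021.08; Unit 3A 1,043,821.35; Unit 3B 824,894.31; Unit G2 1,011,686.72.
Held at cap: Unit 5B ($265,150), Unit G2 ($829,600); balance $2,291,100 reallocated over remaining floor area 12,639.
Shares after redistribution: Unit G1 151,181.06 → $151,200; Unit 3A 1,195,309.23 → $1,195,300; Unit 3B 944,609.71 → $944,600.

Unit 5B: $265,150 | Unit G1: $151,200 | Unit 3A: $1,195,300 | Unit 3B: $944,600 | Unit G2: $829,600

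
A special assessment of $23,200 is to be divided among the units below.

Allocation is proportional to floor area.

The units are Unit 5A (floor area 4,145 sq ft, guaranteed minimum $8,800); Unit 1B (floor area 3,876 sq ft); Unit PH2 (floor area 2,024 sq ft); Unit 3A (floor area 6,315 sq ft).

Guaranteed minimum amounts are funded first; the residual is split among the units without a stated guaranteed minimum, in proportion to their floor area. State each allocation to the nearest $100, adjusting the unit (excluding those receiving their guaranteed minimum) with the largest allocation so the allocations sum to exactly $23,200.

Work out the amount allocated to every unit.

Unit 5A: $8,800 | Unit 1B: $4,600 | Unit PH2: $2,400 | Unit 3A: $7,400

Fund the minimums — Unit 5A $8,800. Remaining pool $14,400.
Remaining pool split over remaining floor area 12,215: Unit 1B 4,569.33 → $4,600; Unit PH2 2,386.05 → $2,400; Unit 3A 7,444.62 → $7,400.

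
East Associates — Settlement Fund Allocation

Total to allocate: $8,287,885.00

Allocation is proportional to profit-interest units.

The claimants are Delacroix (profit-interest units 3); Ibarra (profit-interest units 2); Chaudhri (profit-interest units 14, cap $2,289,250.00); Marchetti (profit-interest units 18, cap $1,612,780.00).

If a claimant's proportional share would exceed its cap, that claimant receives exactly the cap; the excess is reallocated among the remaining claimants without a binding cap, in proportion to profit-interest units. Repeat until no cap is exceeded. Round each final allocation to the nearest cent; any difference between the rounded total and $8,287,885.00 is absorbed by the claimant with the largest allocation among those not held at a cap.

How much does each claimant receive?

Delacroix: $2,631,513.00 | Ibarra: $1,754,342.00 | Chaudhri: $2,289,250.00 | Marchetti: $1,612,780.00

Profit-interest units total: 37.
Pro-rata shares before constraints: Delacroix 671,990.6757; Ibarra 447,993.7838; Chaudhri 3,135,956.4865; Marchetti 4,031,944.0541.
Cap binds for Chaudhri ($2,289,250.00), Marchetti ($1,612,780.00); balance $4,385,855.00 reallocated over remaining profit-interest units 5.
Redistributed shares: Delacroix 2,631,513.0000 → $2,631,513.00; Ibarra 1,754,342.0000 → $1,754,342.00.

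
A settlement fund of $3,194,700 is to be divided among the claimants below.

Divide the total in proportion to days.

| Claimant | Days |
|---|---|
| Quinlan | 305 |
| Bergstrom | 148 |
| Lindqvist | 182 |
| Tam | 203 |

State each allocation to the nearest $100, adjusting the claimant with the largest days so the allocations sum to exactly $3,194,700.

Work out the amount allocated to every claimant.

Days total: 305 + 148 + 182 + 203 = 838.
Raw shares: Quinlan 1,162,748.81; Bergstrom 564,219.09; Lindqvist 693,836.99; Tam 773,895.11.
After rounding ($100): Quinlan $1,162,700; Bergstrom $564,200; Lindqvist $693,800; Tam $773,900. Sum = $3,194,600.
Difference $3,194,700 − $3,194,600 = +$100 applied to largest days (Quinlan): Quinlan becomes $1,162,800.

Quinlan: $1,162,800; Bergstrom: $564,200; Lindqvist: $693,800; Tam: $773,900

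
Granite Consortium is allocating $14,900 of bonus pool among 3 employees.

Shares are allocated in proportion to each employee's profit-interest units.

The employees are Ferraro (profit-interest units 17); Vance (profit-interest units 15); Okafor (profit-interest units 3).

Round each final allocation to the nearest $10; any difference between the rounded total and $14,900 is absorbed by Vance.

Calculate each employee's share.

Sum of profit-interest units: 35.
Proportional shares: Ferraro 17/35 × $14,900 = 7,237.14; Vance 15/35 × $14,900 = 6,385.71; Okafor 3/35 × $14,900 = 1,277.14.
At nearest $10: Ferraro $7,240; Vance $6,390; Okafor $1,280. Sum = $14,910.
Difference $14,900 − $14,910 = −$10 applied to Vance: Vance becomes $6,380.

Ferraro: $7,240 | Vance: $6,380 | Okafor: $1,280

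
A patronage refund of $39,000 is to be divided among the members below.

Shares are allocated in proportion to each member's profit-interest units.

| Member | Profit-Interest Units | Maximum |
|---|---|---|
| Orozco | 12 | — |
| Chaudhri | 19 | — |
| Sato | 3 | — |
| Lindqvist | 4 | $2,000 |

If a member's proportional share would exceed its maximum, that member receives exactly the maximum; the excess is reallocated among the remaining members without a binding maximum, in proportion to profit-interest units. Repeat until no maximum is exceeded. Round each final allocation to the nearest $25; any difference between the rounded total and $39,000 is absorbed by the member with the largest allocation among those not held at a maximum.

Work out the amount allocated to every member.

Combined profit-interest units = 38.
Pro-rata shares before constraints: Orozco 12,315.79; Chaudhri 19,500.00; Sato 3,078.95; Lindqvist 4,105.26.
Capped: Lindqvist ($2,000); residual $37,000 reallocated over remaining profit-interest units 34.
Shares after redistribution: Orozco 13,058.82 → $13,050; Chaudhri 20,676.47 → $20,675; Sato 3,264.71 → $3,275.

Orozco: $13,050; Chaudhri: $20,675; Sato: $3,275; Lindqvist: $2,000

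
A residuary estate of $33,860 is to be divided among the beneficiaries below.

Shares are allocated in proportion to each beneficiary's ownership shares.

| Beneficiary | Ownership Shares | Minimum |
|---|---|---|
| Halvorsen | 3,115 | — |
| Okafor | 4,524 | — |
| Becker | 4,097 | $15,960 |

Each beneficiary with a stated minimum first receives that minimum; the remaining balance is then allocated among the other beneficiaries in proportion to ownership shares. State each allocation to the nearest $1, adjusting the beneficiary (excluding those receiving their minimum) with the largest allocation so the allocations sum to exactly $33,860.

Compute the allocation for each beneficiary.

Fund the minimums — Becker $15,960. Residual $17,900.
Residual split over remaining ownership shares 7,639: Halvorsen 7,299.19 → $7,299; Okafor 10,600.81 → $10,601.

Halvorsen: $7,299; Okafor: $10,601; Becker: $15,960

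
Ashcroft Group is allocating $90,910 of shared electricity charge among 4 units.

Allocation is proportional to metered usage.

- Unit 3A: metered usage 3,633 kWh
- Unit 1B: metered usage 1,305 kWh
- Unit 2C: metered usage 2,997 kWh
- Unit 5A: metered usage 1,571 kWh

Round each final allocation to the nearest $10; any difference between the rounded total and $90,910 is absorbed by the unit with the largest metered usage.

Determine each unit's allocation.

Unit 3A: $34,750 · Unit 1B: $12,480 · Unit 2C: $28,660 · Unit 5A: $15,020

Metered usage total: 9,506.
Raw shares: Unit 3A 3,633/9,506 × $90,910 = 34,743.95; Unit 1B 1,305/9,506 × $90,910 = 12,480.28; Unit 2C 2,997/9,506 × $90,910 = 28,661.61; Unit 5A 1,571/9,506 × $90,910 = 15,024.15.
At nearest $10: Unit 3A $34,740; Unit 1B $12,480; Unit 2C $28,660; Unit 5A $15,020. Sum = $90,900.
Difference $90,910 − $90,900 = +$10 applied to largest metered usage (Unit 3A): Unit 3A becomes $34,750.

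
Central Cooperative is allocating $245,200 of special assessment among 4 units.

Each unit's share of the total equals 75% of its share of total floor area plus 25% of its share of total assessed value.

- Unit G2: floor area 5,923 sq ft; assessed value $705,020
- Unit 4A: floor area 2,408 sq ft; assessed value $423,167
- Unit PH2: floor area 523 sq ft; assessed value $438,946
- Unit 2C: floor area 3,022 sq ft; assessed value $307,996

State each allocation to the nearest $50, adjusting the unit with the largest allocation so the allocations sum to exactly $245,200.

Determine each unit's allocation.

Totals — floor area 11,876, assessed value 1,875,129.
Composite weights (75% floor area + 25% assessed value): Unit G2 0.4680; Unit 4A 0.2085; Unit PH2 0.0916; Unit 2C 0.2319.
Raw shares: Unit G2 114,765.59; Unit 4A 51,121.70; Unit PH2 22,448.28; Unit 2C 56,864.43.
After rounding ($50): Unit G2 $114,750; Unit 4A $51,100; Unit PH2 $22,450; Unit 2C $56,850. Sum = $245,150.
Difference $245,200 − $245,150 = +$50 applied to largest allocation (Unit G2): Unit G2 becomes $114,800.

Unit G2: $114,800; Unit 4A: $51,100; Unit PH2: $22,450; Unit 2C: $56,850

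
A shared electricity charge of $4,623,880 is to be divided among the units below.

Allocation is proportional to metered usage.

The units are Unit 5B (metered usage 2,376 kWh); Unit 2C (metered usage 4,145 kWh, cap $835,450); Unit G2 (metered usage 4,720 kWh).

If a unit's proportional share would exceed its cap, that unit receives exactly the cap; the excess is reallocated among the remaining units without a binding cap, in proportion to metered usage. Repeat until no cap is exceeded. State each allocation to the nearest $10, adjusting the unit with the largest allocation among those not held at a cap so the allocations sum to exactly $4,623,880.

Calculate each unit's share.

Unit 5B: $1,268,500; Unit 2C: $835,450; Unit G2: $2,519,930

Combined metered usage = 11,241.
Proportional shares (ignoring caps): Unit 5B 977,345.33; Unit 2C 1,705,006.90; Unit G2 1,941,527.76.
Cap binds for Unit 2C ($835,450); remaining pool $3,788,430 reallocated over remaining metered usage 7,096.
Shares after redistribution: Unit 5B 1,268,504.75 → $1,268,500; Unit G2 2,519,925.25 → $2,519,930.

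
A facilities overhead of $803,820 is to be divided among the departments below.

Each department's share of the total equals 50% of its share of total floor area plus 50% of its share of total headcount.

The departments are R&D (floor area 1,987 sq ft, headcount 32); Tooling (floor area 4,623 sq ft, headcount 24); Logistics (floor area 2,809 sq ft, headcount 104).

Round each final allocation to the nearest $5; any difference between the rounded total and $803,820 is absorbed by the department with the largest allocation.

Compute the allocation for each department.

Totals — floor area 9,419, headcount 160.
Composite weights (50% floor area + 50% headcount): R&D 0.2055; Tooling 0.3204; Logistics 0.4741.
Proportional shares: R&D 165,167.56; Tooling 257,550.53; Logistics 381,101.91.
After rounding ($5): R&D $165,170; Tooling $257,550; Logistics $381,100. Sum = $803,820.
Sum already equals the total — no adjustment.

R&D: $165,170; Tooling: $257,550; Logistics: $381,100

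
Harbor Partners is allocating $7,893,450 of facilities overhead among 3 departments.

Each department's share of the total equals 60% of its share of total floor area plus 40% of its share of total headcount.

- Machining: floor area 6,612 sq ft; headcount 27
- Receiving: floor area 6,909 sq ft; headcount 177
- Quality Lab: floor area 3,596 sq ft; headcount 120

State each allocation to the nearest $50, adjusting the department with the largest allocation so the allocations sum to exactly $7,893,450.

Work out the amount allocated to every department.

Machining: $2,092,600 | Receiving: $3,636,500 | Quality Lab: $2,164,350

Floor area total 17,117; headcount total 324.
Combined weights (60% floor area + 40% headcount): Machining 0.2651; Receiving 0.4607; Quality Lab 0.2742.
Pro-rata amounts: Machining 2,092,576.64; Receiving 3,636,503.00; Quality Lab 2,164,370.36.
At nearest $50: Machining $2,092,600; Receiving $3,636,500; Quality Lab $2,164,350. Sum = $7,893,450.
Sum already equals the total — no adjustment.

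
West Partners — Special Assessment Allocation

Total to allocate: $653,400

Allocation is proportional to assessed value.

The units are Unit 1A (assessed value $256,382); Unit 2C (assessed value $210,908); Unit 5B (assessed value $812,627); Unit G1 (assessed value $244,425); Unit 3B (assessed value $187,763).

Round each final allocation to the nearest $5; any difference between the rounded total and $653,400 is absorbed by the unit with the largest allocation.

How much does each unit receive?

Unit 1A: $97,845; Unit 2C: $80,490; Unit 5B: $310,130; Unit G1: $93,280; Unit 3B: $71,655

Sum of assessed value: 1,712,105.
Pro-rata amounts: Unit 1A 256,382/1,712,105 × $653,400 = 97,844.47; Unit 2C 210,908/1,712,105 × $653,400 = 80,489.97; Unit 5B 812,627/1,712,105 × $653,400 = 310,127.29; Unit G1 244,425/1,712,105 × $653,400 = 93,281.25; Unit 3B 187,763/1,712,105 × $653,400 = 71,657.02.
After rounding ($5): Unit 1A $97,845; Unit 2C $80,490; Unit 5B $310,125; Unit G1 $93,280; Unit 3B $71,655. Sum = $653,395.
Difference $653,400 − $653,395 = +$5 applied to largest allocation (Unit 5B): Unit 5B becomes $310,130.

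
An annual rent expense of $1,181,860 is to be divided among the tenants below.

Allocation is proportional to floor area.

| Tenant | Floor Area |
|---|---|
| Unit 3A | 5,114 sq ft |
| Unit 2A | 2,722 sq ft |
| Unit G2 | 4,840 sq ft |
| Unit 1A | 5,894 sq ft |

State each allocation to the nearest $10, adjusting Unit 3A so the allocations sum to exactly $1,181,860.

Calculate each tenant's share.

Combined floor area = 18,570.
Pro-rata amounts: Unit 3A 5,114/18,570 × $1,181,860 = 325,472.92; Unit 2A 2,722/18,570 × $1,181,860 = 173,237.64; Unit G2 4,840/18,570 × $1,181,860 = 308,034.59; Unit 1A 5,894/18,570 × $1,181,860 = 375,114.85.
At nearest $10: Unit 3A $325,470; Unit 2A $173,240; Unit G2 $308,030; Unit 1A $375,110. Sum = $1,181,850.
Difference $1,181,860 − $1,181,850 = +$10 applied to Unit 3A: Unit 3A becomes $325,480.

Unit 3A: $325,480 | Unit 2A: $173,240 | Unit G2: $308,030 | Unit 1A: $375,110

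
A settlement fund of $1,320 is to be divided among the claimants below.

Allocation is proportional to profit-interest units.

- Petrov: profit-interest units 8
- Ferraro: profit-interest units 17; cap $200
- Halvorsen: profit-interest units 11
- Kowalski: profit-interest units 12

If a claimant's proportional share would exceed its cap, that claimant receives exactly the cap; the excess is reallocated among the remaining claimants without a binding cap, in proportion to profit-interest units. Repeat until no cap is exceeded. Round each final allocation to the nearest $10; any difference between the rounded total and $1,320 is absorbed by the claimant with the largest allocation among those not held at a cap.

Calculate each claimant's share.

Petrov: $290; Ferraro: $200; Halvorsen: $400; Kowalski: $430

Sum of profit-interest units: 48.
Pro-rata shares before constraints: Petrov 220.00; Ferraro 467.50; Halvorsen 302.50; Kowalski 330.00.
Held at cap: Ferraro ($200); residual $1,120 reallocated over remaining profit-interest units 31.
Redistributed shares: Petrov 289.03 → $290; Halvorsen 397.42 → $400; Kowalski 433.55 → $430.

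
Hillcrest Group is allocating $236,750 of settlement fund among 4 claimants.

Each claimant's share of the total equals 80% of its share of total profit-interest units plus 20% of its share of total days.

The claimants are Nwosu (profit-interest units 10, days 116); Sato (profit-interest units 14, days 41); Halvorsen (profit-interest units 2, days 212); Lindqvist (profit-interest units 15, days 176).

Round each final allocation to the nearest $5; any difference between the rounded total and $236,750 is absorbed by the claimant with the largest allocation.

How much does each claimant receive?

Nwosu: $56,275 | Sato: $68,235 | Halvorsen: $27,660 | Lindqvist: $84,580

Totals — profit-interest units 41, days 545.
Composite weights (80% profit-interest units + 20% days): Nwosu 0.2377; Sato 0.2882; Halvorsen 0.1168; Lindqvist 0.3573.
Pro-rata amounts: Nwosu 56,273.29; Sato 68,235.28; Halvorsen 27,657.74; Lindqvist 84,583.69.
After rounding ($5): Nwosu $56,275; Sato $68,235; Halvorsen $27,660; Lindqvist $84,585. Sum = $236,755.
Difference $236,750 − $236,755 = −$5 applied to largest allocation (Lindqvist): Lindqvist becomes $84,580.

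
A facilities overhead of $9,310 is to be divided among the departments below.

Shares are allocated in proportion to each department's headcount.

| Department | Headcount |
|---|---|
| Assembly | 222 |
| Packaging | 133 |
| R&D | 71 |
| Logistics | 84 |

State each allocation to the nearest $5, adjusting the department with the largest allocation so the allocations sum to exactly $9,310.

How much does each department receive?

Assembly: $4,050 · Packaging: $2,430 · R&D: $1,295 · Logistics: $1,535

Headcount total: 510.
Raw shares: Assembly 222/510 × $9,310 = 4,052.59; Packaging 133/510 × $9,310 = 2,427.90; R&D 71/510 × $9,310 = 1,296.10; Logistics 84/510 × $9,310 = 1,533.41.
After rounding ($5): Assembly $4,055; Packaging $2,430; R&D $1,295; Logistics $1,535. Sum = $9,315.
Difference $9,310 − $9,315 = −$5 applied to largest allocation (Assembly): Assembly becomes $4,050.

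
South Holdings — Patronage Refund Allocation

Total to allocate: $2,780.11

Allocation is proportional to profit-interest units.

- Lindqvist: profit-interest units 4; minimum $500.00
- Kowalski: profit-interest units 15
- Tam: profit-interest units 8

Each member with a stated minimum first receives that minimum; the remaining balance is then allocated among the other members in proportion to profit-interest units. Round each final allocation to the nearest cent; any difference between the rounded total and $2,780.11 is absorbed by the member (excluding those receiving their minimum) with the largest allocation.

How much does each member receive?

Guaranteed amounts: Lindqvist $500.00. Residual $2,280.11.
Residual split over remaining profit-interest units 23: Kowalski 1,487.0283 → $1,487.03; Tam 793.0817 → $793.08.

Lindqvist: $500.00; Kowalski: $1,487.03; Tam: $793.08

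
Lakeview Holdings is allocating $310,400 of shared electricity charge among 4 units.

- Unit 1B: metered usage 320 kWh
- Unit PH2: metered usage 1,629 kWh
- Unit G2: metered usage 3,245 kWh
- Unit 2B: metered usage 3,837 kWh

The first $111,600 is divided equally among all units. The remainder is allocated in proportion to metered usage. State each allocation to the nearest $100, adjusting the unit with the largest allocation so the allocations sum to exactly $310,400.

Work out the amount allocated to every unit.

Unit 1B: $34,900 · Unit PH2: $63,800 · Unit G2: $99,300 · Unit 2B: $112,400

Equal tier: $111,600 ÷ 4 = $27,900 apiece.
Remainder $198,800 by metered usage (total 9,031): Unit 1B 7,044.18 → $7,000; Unit PH2 35,859.28 → $35,900; Unit G2 71,432.40 → $71,400; Unit 2B 84,464.13 → $84,500.
Totals: Unit 1B $27,900 + $7,000 = $34,900; Unit PH2 $27,900 + $35,900 = $63,800; Unit G2 $27,900 + $71,400 = $99,300; Unit 2B $27,900 + $84,500 = $112,400.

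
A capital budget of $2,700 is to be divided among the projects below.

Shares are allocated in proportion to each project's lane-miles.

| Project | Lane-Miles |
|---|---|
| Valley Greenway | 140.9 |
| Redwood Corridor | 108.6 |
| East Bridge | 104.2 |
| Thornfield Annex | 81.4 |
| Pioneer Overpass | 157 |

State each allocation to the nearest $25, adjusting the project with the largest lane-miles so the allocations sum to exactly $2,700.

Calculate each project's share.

Valley Greenway: $650; Redwood Corridor: $500; East Bridge: $475; Thornfield Annex: $375; Pioneer Overpass: $700

Lane-miles total: 592.1.
Raw shares: Valley Greenway 140.9/592.1 × $2,700 = 642.51; Redwood Corridor 108.6/592.1 × $2,700 = 495.22; East Bridge 104.2/592.1 × $2,700 = 475.16; Thornfield Annex 81.4/592.1 × $2,700 = 371.19; Pioneer Overpass 157/592.1 × $2,700 = 715.93.
Rounded to nearest $25: Valley Greenway $650; Redwood Corridor $500; East Bridge $475; Thornfield Annex $375; Pioneer Overpass $725. Sum = $2,725.
Difference $2,700 − $2,725 = −$25 applied to largest lane-miles (Pioneer Overpass): Pioneer Overpass becomes $700.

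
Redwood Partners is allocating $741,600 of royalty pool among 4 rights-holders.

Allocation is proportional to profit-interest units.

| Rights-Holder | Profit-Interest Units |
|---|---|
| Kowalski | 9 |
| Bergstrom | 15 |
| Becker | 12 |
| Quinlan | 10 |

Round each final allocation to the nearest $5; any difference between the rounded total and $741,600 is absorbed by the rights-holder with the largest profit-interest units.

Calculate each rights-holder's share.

Kowalski: $145,095 | Bergstrom: $241,830 | Becker: $193,460 | Quinlan: $161,215

Profit-interest units total: 46.
Proportional shares: Kowalski 9/46 × $741,600 = 145,095.65; Bergstrom 15/46 × $741,600 = 241,826.09; Becker 12/46 × $741,600 = 193,460.87; Quinlan 10/46 × $741,600 = 161,217.39.
At nearest $5: Kowalski $145,095; Bergstrom $241,825; Becker $193,460; Quinlan $161,215. Sum = $741,595.
Difference $741,600 − $741,595 = +$5 applied to largest profit-interest units (Bergstrom): Bergstrom becomes $241,830.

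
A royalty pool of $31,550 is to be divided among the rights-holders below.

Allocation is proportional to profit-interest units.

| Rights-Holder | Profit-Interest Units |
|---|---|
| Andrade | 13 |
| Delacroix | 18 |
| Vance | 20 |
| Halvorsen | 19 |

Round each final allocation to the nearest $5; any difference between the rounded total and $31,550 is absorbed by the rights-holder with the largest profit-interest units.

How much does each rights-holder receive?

Sum of profit-interest units: 70.
Proportional shares: Andrade 13/70 × $31,550 = 5,859.29; Delacroix 18/70 × $31,550 = 8,112.86; Vance 20/70 × $31,550 = 9,014.29; Halvorsen 19/70 × $31,550 = 8,563.57.
Rounded to nearest $5: Andrade $5,860; Delacroix $8,115; Vance $9,015; Halvorsen $8,565. Sum = $31,555.
Difference $31,550 − $31,555 = −$5 applied to largest profit-interest units (Vance): Vance becomes $9,010.

Andrade: $5,860 | Delacroix: $8,115 | Vance: $9,010 | Halvorsen: $8,565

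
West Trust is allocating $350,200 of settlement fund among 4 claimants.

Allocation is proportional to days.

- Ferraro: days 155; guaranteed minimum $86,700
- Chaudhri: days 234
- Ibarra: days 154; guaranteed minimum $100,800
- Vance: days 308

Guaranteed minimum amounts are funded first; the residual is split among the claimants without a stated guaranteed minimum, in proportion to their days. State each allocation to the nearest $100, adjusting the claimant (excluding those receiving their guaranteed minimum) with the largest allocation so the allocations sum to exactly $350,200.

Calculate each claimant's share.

Minimums first: Ferraro $86,700; Ibarra $100,800. Balance $162,700.
Balance split over remaining days 542: Chaudhri 70,243.17 → $70,200; Vance 92,456.83 → $92,500.

Ferraro: $86,700 · Chaudhri: $70,200 · Ibarra: $100,800 · Vance: $92,500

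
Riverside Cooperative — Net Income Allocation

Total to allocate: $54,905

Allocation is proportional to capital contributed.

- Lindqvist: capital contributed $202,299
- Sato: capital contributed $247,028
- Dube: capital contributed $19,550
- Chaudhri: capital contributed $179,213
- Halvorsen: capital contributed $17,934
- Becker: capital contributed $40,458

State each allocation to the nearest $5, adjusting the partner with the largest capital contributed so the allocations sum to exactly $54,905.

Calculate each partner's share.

Lindqvist: $15,720; Sato: $19,195; Dube: $1,520; Chaudhri: $13,930; Halvorsen: $1,395; Becker: $3,145

Capital contributed total: 202,299 + 247,028 + 19,550 + 179,213 + 17,934 + 40,458 = 706,482.
Pro-rata amounts: Lindqvist 15,721.88; Sato 19,198.04; Dube 1,519.35; Chaudhri 13,927.73; Halvorsen 1,393.76; Becker 3,144.24.
After rounding ($5): Lindqvist $15,720; Sato $19,200; Dube $1,520; Chaudhri $13,930; Halvorsen $1,395; Becker $3,145. Sum = $54,910.
Difference $54,905 − $54,910 = −$5 applied to largest capital contributed (Sato): Sato becomes $19,195.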